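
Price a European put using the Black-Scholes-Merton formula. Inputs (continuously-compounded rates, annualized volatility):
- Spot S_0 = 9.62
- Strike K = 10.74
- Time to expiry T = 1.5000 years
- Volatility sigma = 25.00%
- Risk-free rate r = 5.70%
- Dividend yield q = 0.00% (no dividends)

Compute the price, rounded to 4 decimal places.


Answer: Price = 1.3089

Derivation:
d1 = (ln(S/K) + (r - q + 0.5*sigma^2) * T) / (sigma * sqrt(T)) = 0.07264917
d2 = d1 - sigma * sqrt(T) = -0.23353704
exp(-rT) = 0.91805314; exp(-qT) = 1.00000000
P = K * exp(-rT) * N(-d2) - S_0 * exp(-qT) * N(-d1)
N(-d1) = 0.47104265; N(-d2) = 0.59232780
P = 10.7400 * 0.91805314 * 0.59232780 - 9.6200 * 1.00000000 * 0.47104265 = 1.3089


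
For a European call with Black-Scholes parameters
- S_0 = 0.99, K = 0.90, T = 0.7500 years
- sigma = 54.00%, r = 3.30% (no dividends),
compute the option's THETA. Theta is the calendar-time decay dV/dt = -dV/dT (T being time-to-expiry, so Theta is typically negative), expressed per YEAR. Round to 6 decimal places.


Answer: Theta = -0.123927

Derivation:
d1 = 0.4905556632; d2 = 0.0229019452
phi(d1) = 0.3537159948; exp(-qT) = 1.0000000000; exp(-rT) = 0.9755537700
Theta = -S*exp(-qT)*phi(d1)*sigma/(2*sqrt(T)) - r*K*exp(-rT)*N(d2) + q*S*exp(-qT)*N(d1)
N(d1) = 0.6881296243; N(d2) = 0.5091357556; sqrt(T) = 0.8660254038
Term 1 = -0.9900 * 1.0000000000 * 0.3537159948 * 0.5400 / (2 * 0.8660254038) = -0.1091749561
Term 2 = -0.0330 * 0.9000 * 0.9755537700 * 0.5091357556 = -0.0147516724
Term 3 = 0 (no dividend yield, q = 0)
Theta = -0.1091749561 + (-0.0147516724) + (0.0000000000) = -0.123927


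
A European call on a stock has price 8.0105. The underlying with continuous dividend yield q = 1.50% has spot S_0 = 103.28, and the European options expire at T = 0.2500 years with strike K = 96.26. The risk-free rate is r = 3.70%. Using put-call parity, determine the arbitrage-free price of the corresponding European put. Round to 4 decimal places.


Put-call parity: C - P = S_0 * exp(-qT) - K * exp(-rT).
S_0 * exp(-qT) = 103.2800 * 0.99625702 = 102.89342528
K * exp(-rT) = 96.2600 * 0.99079265 = 95.37370045
P = C - S*exp(-qT) + K*exp(-rT)
P = 8.0105 - 102.89342528 + 95.37370045 = 0.4908

Answer: Put price = 0.4908


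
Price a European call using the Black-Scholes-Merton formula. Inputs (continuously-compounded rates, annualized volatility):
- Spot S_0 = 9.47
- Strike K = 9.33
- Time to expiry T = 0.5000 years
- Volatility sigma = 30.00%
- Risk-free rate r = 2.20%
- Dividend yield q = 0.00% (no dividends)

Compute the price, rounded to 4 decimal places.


d1 = (ln(S/K) + (r - q + 0.5*sigma^2) * T) / (sigma * sqrt(T)) = 0.22813100
d2 = d1 - sigma * sqrt(T) = 0.01599896
exp(-rT) = 0.98906028; exp(-qT) = 1.00000000
C = S_0 * exp(-qT) * N(d1) - K * exp(-rT) * N(d2)
N(d1) = 0.59022780; N(d2) = 0.50638239
C = 9.4700 * 1.00000000 * 0.59022780 - 9.3300 * 0.98906028 * 0.50638239 = 0.9166

Answer: Price = 0.9166


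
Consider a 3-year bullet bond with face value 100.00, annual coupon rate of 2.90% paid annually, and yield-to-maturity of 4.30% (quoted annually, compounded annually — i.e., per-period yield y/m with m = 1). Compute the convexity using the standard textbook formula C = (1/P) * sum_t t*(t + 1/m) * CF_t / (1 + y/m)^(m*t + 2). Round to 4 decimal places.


Answer: Convexity = 10.6121

Derivation:
Coupon per period c = face * coupon_rate / m = 2.900000
Periods per year m = 1; per-period yield y/m = 0.043000
Number of cashflows N = 3
Cashflows (t years, CF_t, discount factor 1/(1+y/m)^(m*t), PV):
  t = 1.0000: CF_t = 2.900000, DF = 0.958773, PV = 2.780441
  t = 2.0000: CF_t = 2.900000, DF = 0.919245, PV = 2.665811
  t = 3.0000: CF_t = 102.900000, DF = 0.881347, PV = 90.690636
Price P = sum_t PV_t = 96.136889
Convexity numerator sum_t t*(t + 1/m) * CF_t / (1+y/m)^(m*t + 2):
  t = 1.0000: term = 5.111814
  t = 2.0000: term = 14.703205
  t = 3.0000: term = 1000.403215
Convexity = (1/P) * sum = 1020.218234 / 96.136889 = 10.612141


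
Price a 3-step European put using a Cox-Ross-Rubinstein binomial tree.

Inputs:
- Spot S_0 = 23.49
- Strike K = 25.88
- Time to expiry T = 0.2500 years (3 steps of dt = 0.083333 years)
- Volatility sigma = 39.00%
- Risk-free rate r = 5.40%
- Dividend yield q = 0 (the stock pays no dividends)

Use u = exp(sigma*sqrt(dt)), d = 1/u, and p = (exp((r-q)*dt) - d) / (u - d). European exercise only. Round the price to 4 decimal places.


Answer: Price = V(0,0) = 3.0193

Derivation:
dt = T/N = 0.083333
u = exp(sigma*sqrt(dt)) = 1.119165; d = 1/u = 0.893523
p = (exp((r-q)*dt) - d) / (u - d) = 0.491872
Discount per step: exp(-r*dt) = 0.995510
Stock lattice S(k, i) with i counting down-moves:
  k=0: S(0,0) = 23.4900
  k=1: S(1,0) = 26.2892; S(1,1) = 20.9889
  k=2: S(2,0) = 29.4220; S(2,1) = 23.4900; S(2,2) = 18.7540
  k=3: S(3,0) = 32.9280; S(3,1) = 26.2892; S(3,2) = 20.9889; S(3,3) = 16.7571
Terminal payoffs V(N, i) = max(K - S_T, 0):
  V(3,0) = 0.000000; V(3,1) = 0.000000; V(3,2) = 4.891147; V(3,3) = 9.122852
Backward induction: V(k, i) = exp(-r*dt) * [p * V(k+1, i) + (1-p) * V(k+1, i+1)].
  V(2,0) = exp(-r*dt) * [p*0.000000 + (1-p)*0.000000] = 0.000000
  V(2,1) = exp(-r*dt) * [p*0.000000 + (1-p)*4.891147] = 2.474171
  V(2,2) = exp(-r*dt) * [p*4.891147 + (1-p)*9.122852] = 7.009780
  V(1,0) = exp(-r*dt) * [p*0.000000 + (1-p)*2.474171] = 1.251551
  V(1,1) = exp(-r*dt) * [p*2.474171 + (1-p)*7.009780] = 4.757385
  V(0,0) = exp(-r*dt) * [p*1.251551 + (1-p)*4.757385] = 3.019346


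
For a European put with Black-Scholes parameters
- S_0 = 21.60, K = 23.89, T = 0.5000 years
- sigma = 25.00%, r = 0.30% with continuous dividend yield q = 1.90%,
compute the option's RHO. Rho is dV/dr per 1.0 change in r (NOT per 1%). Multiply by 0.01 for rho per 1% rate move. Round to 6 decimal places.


Answer: Rho = -9.054806

Derivation:
d1 = -0.5268887196; d2 = -0.7036654149
phi(d1) = 0.3472381599; exp(-qT) = 0.9905449824; exp(-rT) = 0.9985011244
N(-d2) = 0.7591794184
Rho = -K*T*exp(-rT)*N(-d2) = -23.8900 * 0.5000 * 0.9985011244 * 0.7591794184 = -9.054806


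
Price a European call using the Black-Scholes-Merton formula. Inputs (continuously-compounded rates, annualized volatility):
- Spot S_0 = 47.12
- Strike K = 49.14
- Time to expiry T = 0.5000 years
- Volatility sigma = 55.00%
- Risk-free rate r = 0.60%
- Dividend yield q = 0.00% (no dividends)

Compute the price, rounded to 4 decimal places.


d1 = (ln(S/K) + (r - q + 0.5*sigma^2) * T) / (sigma * sqrt(T)) = 0.09423592
d2 = d1 - sigma * sqrt(T) = -0.29467281
exp(-rT) = 0.99700450; exp(-qT) = 1.00000000
C = S_0 * exp(-qT) * N(d1) - K * exp(-rT) * N(d2)
N(d1) = 0.53753912; N(d2) = 0.38412192
C = 47.1200 * 1.00000000 * 0.53753912 - 49.1400 * 0.99700450 * 0.38412192 = 6.5096

Answer: Price = 6.5096


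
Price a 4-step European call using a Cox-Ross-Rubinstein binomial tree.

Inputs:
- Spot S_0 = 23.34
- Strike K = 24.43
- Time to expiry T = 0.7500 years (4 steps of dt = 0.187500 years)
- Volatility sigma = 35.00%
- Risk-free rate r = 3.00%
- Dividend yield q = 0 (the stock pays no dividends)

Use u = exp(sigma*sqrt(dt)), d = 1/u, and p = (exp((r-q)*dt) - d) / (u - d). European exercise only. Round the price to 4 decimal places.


Answer: Price = V(0,0) = 2.5774

Derivation:
dt = T/N = 0.187500
u = exp(sigma*sqrt(dt)) = 1.163642; d = 1/u = 0.859371
p = (exp((r-q)*dt) - d) / (u - d) = 0.480723
Discount per step: exp(-r*dt) = 0.994391
Stock lattice S(k, i) with i counting down-moves:
  k=0: S(0,0) = 23.3400
  k=1: S(1,0) = 27.1594; S(1,1) = 20.0577
  k=2: S(2,0) = 31.6038; S(2,1) = 23.3400; S(2,2) = 17.2370
  k=3: S(3,0) = 36.7755; S(3,1) = 27.1594; S(3,2) = 20.0577; S(3,3) = 14.8130
  k=4: S(4,0) = 42.7935; S(4,1) = 31.6038; S(4,2) = 23.3400; S(4,3) = 17.2370; S(4,4) = 12.7299
Terminal payoffs V(N, i) = max(S_T - K, 0):
  V(4,0) = 18.363508; V(4,1) = 7.173805; V(4,2) = 0.000000; V(4,3) = 0.000000; V(4,4) = 0.000000
Backward induction: V(k, i) = exp(-r*dt) * [p * V(k+1, i) + (1-p) * V(k+1, i+1)].
  V(3,0) = exp(-r*dt) * [p*18.363508 + (1-p)*7.173805] = 12.482537
  V(3,1) = exp(-r*dt) * [p*7.173805 + (1-p)*0.000000] = 3.429267
  V(3,2) = exp(-r*dt) * [p*0.000000 + (1-p)*0.000000] = 0.000000
  V(3,3) = exp(-r*dt) * [p*0.000000 + (1-p)*0.000000] = 0.000000
  V(2,0) = exp(-r*dt) * [p*12.482537 + (1-p)*3.429267] = 7.737731
  V(2,1) = exp(-r*dt) * [p*3.429267 + (1-p)*0.000000] = 1.639279
  V(2,2) = exp(-r*dt) * [p*0.000000 + (1-p)*0.000000] = 0.000000
  V(1,0) = exp(-r*dt) * [p*7.737731 + (1-p)*1.639279] = 4.545304
  V(1,1) = exp(-r*dt) * [p*1.639279 + (1-p)*0.000000] = 0.783618
  V(0,0) = exp(-r*dt) * [p*4.545304 + (1-p)*0.783618] = 2.577407


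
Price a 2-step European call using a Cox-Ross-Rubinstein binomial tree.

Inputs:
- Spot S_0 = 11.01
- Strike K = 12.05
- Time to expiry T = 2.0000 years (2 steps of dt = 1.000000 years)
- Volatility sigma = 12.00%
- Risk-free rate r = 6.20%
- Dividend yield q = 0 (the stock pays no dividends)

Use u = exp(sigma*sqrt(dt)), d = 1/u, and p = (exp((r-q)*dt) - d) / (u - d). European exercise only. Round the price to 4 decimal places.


dt = T/N = 1.000000
u = exp(sigma*sqrt(dt)) = 1.127497; d = 1/u = 0.886920
p = (exp((r-q)*dt) - d) / (u - d) = 0.735907
Discount per step: exp(-r*dt) = 0.939883
Stock lattice S(k, i) with i counting down-moves:
  k=0: S(0,0) = 11.0100
  k=1: S(1,0) = 12.4137; S(1,1) = 9.7650
  k=2: S(2,0) = 13.9965; S(2,1) = 11.0100; S(2,2) = 8.6608
Terminal payoffs V(N, i) = max(S_T - K, 0):
  V(2,0) = 1.946453; V(2,1) = 0.000000; V(2,2) = 0.000000
Backward induction: V(k, i) = exp(-r*dt) * [p * V(k+1, i) + (1-p) * V(k+1, i+1)].
  V(1,0) = exp(-r*dt) * [p*1.946453 + (1-p)*0.000000] = 1.346297
  V(1,1) = exp(-r*dt) * [p*0.000000 + (1-p)*0.000000] = 0.000000
  V(0,0) = exp(-r*dt) * [p*1.346297 + (1-p)*0.000000] = 0.931188

Answer: Price = V(0,0) = 0.9312


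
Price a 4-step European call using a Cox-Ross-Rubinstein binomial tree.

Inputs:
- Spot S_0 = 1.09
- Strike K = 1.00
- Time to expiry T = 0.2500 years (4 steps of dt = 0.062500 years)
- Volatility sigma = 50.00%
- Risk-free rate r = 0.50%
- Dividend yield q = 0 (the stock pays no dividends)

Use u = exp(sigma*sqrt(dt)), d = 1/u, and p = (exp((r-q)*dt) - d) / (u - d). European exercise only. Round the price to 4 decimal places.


dt = T/N = 0.062500
u = exp(sigma*sqrt(dt)) = 1.133148; d = 1/u = 0.882497
p = (exp((r-q)*dt) - d) / (u - d) = 0.470038
Discount per step: exp(-r*dt) = 0.999688
Stock lattice S(k, i) with i counting down-moves:
  k=0: S(0,0) = 1.0900
  k=1: S(1,0) = 1.2351; S(1,1) = 0.9619
  k=2: S(2,0) = 1.3996; S(2,1) = 1.0900; S(2,2) = 0.8489
  k=3: S(3,0) = 1.5859; S(3,1) = 1.2351; S(3,2) = 0.9619; S(3,3) = 0.7491
  k=4: S(4,0) = 1.7971; S(4,1) = 1.3996; S(4,2) = 1.0900; S(4,3) = 0.8489; S(4,4) = 0.6611
Terminal payoffs V(N, i) = max(S_T - K, 0):
  V(4,0) = 0.797106; V(4,1) = 0.399588; V(4,2) = 0.090000; V(4,3) = 0.000000; V(4,4) = 0.000000
Backward induction: V(k, i) = exp(-r*dt) * [p * V(k+1, i) + (1-p) * V(k+1, i+1)].
  V(3,0) = exp(-r*dt) * [p*0.797106 + (1-p)*0.399588] = 0.586253
  V(3,1) = exp(-r*dt) * [p*0.399588 + (1-p)*0.090000] = 0.235444
  V(3,2) = exp(-r*dt) * [p*0.090000 + (1-p)*0.000000] = 0.042290
  V(3,3) = exp(-r*dt) * [p*0.000000 + (1-p)*0.000000] = 0.000000
  V(2,0) = exp(-r*dt) * [p*0.586253 + (1-p)*0.235444] = 0.400213
  V(2,1) = exp(-r*dt) * [p*0.235444 + (1-p)*0.042290] = 0.133038
  V(2,2) = exp(-r*dt) * [p*0.042290 + (1-p)*0.000000] = 0.019872
  V(1,0) = exp(-r*dt) * [p*0.400213 + (1-p)*0.133038] = 0.258539
  V(1,1) = exp(-r*dt) * [p*0.133038 + (1-p)*0.019872] = 0.073041
  V(0,0) = exp(-r*dt) * [p*0.258539 + (1-p)*0.073041] = 0.160182

Answer: Price = V(0,0) = 0.1602


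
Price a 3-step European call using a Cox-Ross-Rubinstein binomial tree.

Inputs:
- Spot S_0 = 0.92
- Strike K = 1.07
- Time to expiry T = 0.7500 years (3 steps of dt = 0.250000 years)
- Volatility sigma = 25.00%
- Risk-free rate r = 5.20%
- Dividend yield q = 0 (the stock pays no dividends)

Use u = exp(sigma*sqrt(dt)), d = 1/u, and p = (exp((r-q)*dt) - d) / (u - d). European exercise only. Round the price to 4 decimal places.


dt = T/N = 0.250000
u = exp(sigma*sqrt(dt)) = 1.133148; d = 1/u = 0.882497
p = (exp((r-q)*dt) - d) / (u - d) = 0.520994
Discount per step: exp(-r*dt) = 0.987084
Stock lattice S(k, i) with i counting down-moves:
  k=0: S(0,0) = 0.9200
  k=1: S(1,0) = 1.0425; S(1,1) = 0.8119
  k=2: S(2,0) = 1.1813; S(2,1) = 0.9200; S(2,2) = 0.7165
  k=3: S(3,0) = 1.3386; S(3,1) = 1.0425; S(3,2) = 0.8119; S(3,3) = 0.6323
Terminal payoffs V(N, i) = max(S_T - K, 0):
  V(3,0) = 0.268592; V(3,1) = 0.000000; V(3,2) = 0.000000; V(3,3) = 0.000000
Backward induction: V(k, i) = exp(-r*dt) * [p * V(k+1, i) + (1-p) * V(k+1, i+1)].
  V(2,0) = exp(-r*dt) * [p*0.268592 + (1-p)*0.000000] = 0.138128
  V(2,1) = exp(-r*dt) * [p*0.000000 + (1-p)*0.000000] = 0.000000
  V(2,2) = exp(-r*dt) * [p*0.000000 + (1-p)*0.000000] = 0.000000
  V(1,0) = exp(-r*dt) * [p*0.138128 + (1-p)*0.000000] = 0.071034
  V(1,1) = exp(-r*dt) * [p*0.000000 + (1-p)*0.000000] = 0.000000
  V(0,0) = exp(-r*dt) * [p*0.071034 + (1-p)*0.000000] = 0.036530

Answer: Price = V(0,0) = 0.0365


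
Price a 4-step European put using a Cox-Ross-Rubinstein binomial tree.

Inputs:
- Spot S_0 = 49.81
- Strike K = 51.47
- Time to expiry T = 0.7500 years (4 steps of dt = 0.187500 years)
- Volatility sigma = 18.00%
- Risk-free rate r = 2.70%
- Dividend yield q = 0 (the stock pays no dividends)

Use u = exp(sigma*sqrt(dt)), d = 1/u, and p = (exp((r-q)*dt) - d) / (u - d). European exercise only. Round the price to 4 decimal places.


Answer: Price = V(0,0) = 3.4907

Derivation:
dt = T/N = 0.187500
u = exp(sigma*sqrt(dt)) = 1.081060; d = 1/u = 0.925018
p = (exp((r-q)*dt) - d) / (u - d) = 0.513050
Discount per step: exp(-r*dt) = 0.994950
Stock lattice S(k, i) with i counting down-moves:
  k=0: S(0,0) = 49.8100
  k=1: S(1,0) = 53.8476; S(1,1) = 46.0751
  k=2: S(2,0) = 58.2125; S(2,1) = 49.8100; S(2,2) = 42.6203
  k=3: S(3,0) = 62.9312; S(3,1) = 53.8476; S(3,2) = 46.0751; S(3,3) = 39.4246
  k=4: S(4,0) = 68.0325; S(4,1) = 58.2125; S(4,2) = 49.8100; S(4,3) = 42.6203; S(4,4) = 36.4684
Terminal payoffs V(N, i) = max(K - S_T, 0):
  V(4,0) = 0.000000; V(4,1) = 0.000000; V(4,2) = 1.660000; V(4,3) = 8.849677; V(4,4) = 15.001582
Backward induction: V(k, i) = exp(-r*dt) * [p * V(k+1, i) + (1-p) * V(k+1, i+1)].
  V(3,0) = exp(-r*dt) * [p*0.000000 + (1-p)*0.000000] = 0.000000
  V(3,1) = exp(-r*dt) * [p*0.000000 + (1-p)*1.660000] = 0.804256
  V(3,2) = exp(-r*dt) * [p*1.660000 + (1-p)*8.849677] = 5.134954
  V(3,3) = exp(-r*dt) * [p*8.849677 + (1-p)*15.001582] = 11.785534
  V(2,0) = exp(-r*dt) * [p*0.000000 + (1-p)*0.804256] = 0.389655
  V(2,1) = exp(-r*dt) * [p*0.804256 + (1-p)*5.134954] = 2.898381
  V(2,2) = exp(-r*dt) * [p*5.134954 + (1-p)*11.785534] = 8.331173
  V(1,0) = exp(-r*dt) * [p*0.389655 + (1-p)*2.898381] = 1.603143
  V(1,1) = exp(-r*dt) * [p*2.898381 + (1-p)*8.331173] = 5.515886
  V(0,0) = exp(-r*dt) * [p*1.603143 + (1-p)*5.515886] = 3.490738


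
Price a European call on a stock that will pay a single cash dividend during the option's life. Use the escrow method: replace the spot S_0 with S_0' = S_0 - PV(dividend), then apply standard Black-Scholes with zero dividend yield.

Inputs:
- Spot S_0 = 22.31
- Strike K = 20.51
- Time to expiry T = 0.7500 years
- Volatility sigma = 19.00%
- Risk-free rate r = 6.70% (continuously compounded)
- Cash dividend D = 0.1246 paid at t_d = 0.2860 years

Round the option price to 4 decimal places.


PV(D) = D * exp(-r * t_d) = 0.1246 * 0.98102042 = 0.12223514
S_0' = S_0 - PV(D) = 22.3100 - 0.12223514 = 22.18776486
d1 = (ln(S_0'/K) + (r + sigma^2/2)*T) / (sigma*sqrt(T)) = 0.86551449
d2 = d1 - sigma*sqrt(T) = 0.70096967
exp(-rT) = 0.95099165
N(d1) = 0.80662177; N(d2) = 0.75833903
C = S_0' * N(d1) - K * exp(-rT) * N(d2) = 22.18776486 * 0.80662177 - 20.5100 * 0.95099165 * 0.75833903 = 3.1059

Answer: Price = 3.1059


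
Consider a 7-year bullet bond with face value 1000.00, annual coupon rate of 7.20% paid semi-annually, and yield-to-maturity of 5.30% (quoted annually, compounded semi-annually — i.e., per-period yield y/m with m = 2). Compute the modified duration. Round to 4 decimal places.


Coupon per period c = face * coupon_rate / m = 36.000000
Periods per year m = 2; per-period yield y/m = 0.026500
Number of cashflows N = 14
Cashflows (t years, CF_t, discount factor 1/(1+y/m)^(m*t), PV):
  t = 0.5000: CF_t = 36.000000, DF = 0.974184, PV = 35.070628
  t = 1.0000: CF_t = 36.000000, DF = 0.949035, PV = 34.165249
  t = 1.5000: CF_t = 36.000000, DF = 0.924535, PV = 33.283243
  t = 2.0000: CF_t = 36.000000, DF = 0.900667, PV = 32.424007
  t = 2.5000: CF_t = 36.000000, DF = 0.877415, PV = 31.586953
  t = 3.0000: CF_t = 36.000000, DF = 0.854764, PV = 30.771508
  t = 3.5000: CF_t = 36.000000, DF = 0.832698, PV = 29.977114
  t = 4.0000: CF_t = 36.000000, DF = 0.811201, PV = 29.203229
  t = 4.5000: CF_t = 36.000000, DF = 0.790259, PV = 28.449322
  t = 5.0000: CF_t = 36.000000, DF = 0.769858, PV = 27.714878
  t = 5.5000: CF_t = 36.000000, DF = 0.749983, PV = 26.999394
  t = 6.0000: CF_t = 36.000000, DF = 0.730622, PV = 26.302381
  t = 6.5000: CF_t = 36.000000, DF = 0.711760, PV = 25.623361
  t = 7.0000: CF_t = 1036.000000, DF = 0.693385, PV = 718.347200
Price P = sum_t PV_t = 1109.918467
First compute Macaulay numerator sum_t t * PV_t:
  t * PV_t at t = 0.5000: 17.535314
  t * PV_t at t = 1.0000: 34.165249
  t * PV_t at t = 1.5000: 49.924865
  t * PV_t at t = 2.0000: 64.848014
  t * PV_t at t = 2.5000: 78.967382
  t * PV_t at t = 3.0000: 92.314524
  t * PV_t at t = 3.5000: 104.919900
  t * PV_t at t = 4.0000: 116.812915
  t * PV_t at t = 4.5000: 128.021948
  t * PV_t at t = 5.0000: 138.574388
  t * PV_t at t = 5.5000: 148.496665
  t * PV_t at t = 6.0000: 157.814283
  t * PV_t at t = 6.5000: 166.551849
  t * PV_t at t = 7.0000: 5028.430403
Macaulay duration D = 6327.377699 / 1109.918467 = 5.700759
Modified duration = D / (1 + y/m) = 5.700759 / (1 + 0.026500) = 5.553589

Answer: Modified duration = 5.5536


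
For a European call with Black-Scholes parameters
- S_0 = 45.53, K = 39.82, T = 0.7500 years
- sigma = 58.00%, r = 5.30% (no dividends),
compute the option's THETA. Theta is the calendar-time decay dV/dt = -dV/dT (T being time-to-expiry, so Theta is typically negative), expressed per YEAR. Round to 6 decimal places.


Answer: Theta = -6.180059

Derivation:
d1 = 0.5970640946; d2 = 0.0947693604
phi(d1) = 0.3338106711; exp(-qT) = 1.0000000000; exp(-rT) = 0.9610296665
Theta = -S*exp(-qT)*phi(d1)*sigma/(2*sqrt(T)) - r*K*exp(-rT)*N(d2) + q*S*exp(-qT)*N(d1)
N(d1) = 0.7247677056; N(d2) = 0.5377509879; sqrt(T) = 0.8660254038
Term 1 = -45.5300 * 1.0000000000 * 0.3338106711 * 0.5800 / (2 * 0.8660254038) = -5.0893841435
Term 2 = -0.0530 * 39.8200 * 0.9610296665 * 0.5377509879 = -1.0906744424
Term 3 = 0 (no dividend yield, q = 0)
Theta = -5.0893841435 + (-1.0906744424) + (0.0000000000) = -6.180059


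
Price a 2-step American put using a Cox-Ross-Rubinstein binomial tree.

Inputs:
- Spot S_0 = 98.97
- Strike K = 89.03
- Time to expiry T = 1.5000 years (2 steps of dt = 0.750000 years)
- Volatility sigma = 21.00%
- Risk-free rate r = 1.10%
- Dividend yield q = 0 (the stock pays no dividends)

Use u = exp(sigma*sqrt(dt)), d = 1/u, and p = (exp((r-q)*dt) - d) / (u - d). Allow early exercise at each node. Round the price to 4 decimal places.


dt = T/N = 0.750000
u = exp(sigma*sqrt(dt)) = 1.199453; d = 1/u = 0.833714
p = (exp((r-q)*dt) - d) / (u - d) = 0.477309
Discount per step: exp(-r*dt) = 0.991784
Stock lattice S(k, i) with i counting down-moves:
  k=0: S(0,0) = 98.9700
  k=1: S(1,0) = 118.7098; S(1,1) = 82.5126
  k=2: S(2,0) = 142.3868; S(2,1) = 98.9700; S(2,2) = 68.7919
Terminal payoffs V(N, i) = max(K - S_T, 0):
  V(2,0) = 0.000000; V(2,1) = 0.000000; V(2,2) = 20.238093
Backward induction: V(k, i) = exp(-r*dt) * [p * V(k+1, i) + (1-p) * V(k+1, i+1)]; then take max(V_cont, immediate exercise) for American.
  V(1,0) = exp(-r*dt) * [p*0.000000 + (1-p)*0.000000] = 0.000000; exercise = 0.000000; V(1,0) = max -> 0.000000
  V(1,1) = exp(-r*dt) * [p*0.000000 + (1-p)*20.238093] = 10.491359; exercise = 6.517365; V(1,1) = max -> 10.491359
  V(0,0) = exp(-r*dt) * [p*0.000000 + (1-p)*10.491359] = 5.438685; exercise = 0.000000; V(0,0) = max -> 5.438685

Answer: Price = V(0,0) = 5.4387


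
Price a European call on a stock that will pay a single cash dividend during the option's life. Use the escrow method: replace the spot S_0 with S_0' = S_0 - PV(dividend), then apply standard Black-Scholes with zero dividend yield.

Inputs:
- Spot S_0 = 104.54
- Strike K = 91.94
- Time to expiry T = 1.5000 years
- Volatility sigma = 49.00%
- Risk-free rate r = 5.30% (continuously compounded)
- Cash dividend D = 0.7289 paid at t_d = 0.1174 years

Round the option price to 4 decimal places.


Answer: Price = 32.9037

Derivation:
PV(D) = D * exp(-r * t_d) = 0.7289 * 0.99379712 = 0.72437872
S_0' = S_0 - PV(D) = 104.5400 - 0.72437872 = 103.81562128
d1 = (ln(S_0'/K) + (r + sigma^2/2)*T) / (sigma*sqrt(T)) = 0.63495984
d2 = d1 - sigma*sqrt(T) = 0.03483485
exp(-rT) = 0.92357802
N(d1) = 0.73727269; N(d2) = 0.51389428
C = S_0' * N(d1) - K * exp(-rT) * N(d2) = 103.81562128 * 0.73727269 - 91.9400 * 0.92357802 * 0.51389428 = 32.9037


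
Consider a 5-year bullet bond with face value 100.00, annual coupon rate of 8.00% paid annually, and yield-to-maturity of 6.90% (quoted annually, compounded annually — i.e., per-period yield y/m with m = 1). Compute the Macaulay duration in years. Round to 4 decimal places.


Coupon per period c = face * coupon_rate / m = 8.000000
Periods per year m = 1; per-period yield y/m = 0.069000
Number of cashflows N = 5
Cashflows (t years, CF_t, discount factor 1/(1+y/m)^(m*t), PV):
  t = 1.0000: CF_t = 8.000000, DF = 0.935454, PV = 7.483630
  t = 2.0000: CF_t = 8.000000, DF = 0.875074, PV = 7.000589
  t = 3.0000: CF_t = 8.000000, DF = 0.818591, PV = 6.548727
  t = 4.0000: CF_t = 8.000000, DF = 0.765754, PV = 6.126031
  t = 5.0000: CF_t = 108.000000, DF = 0.716327, PV = 77.363343
Price P = sum_t PV_t = 104.522319
Macaulay numerator sum_t t * PV_t:
  t * PV_t at t = 1.0000: 7.483630
  t * PV_t at t = 2.0000: 14.001178
  t * PV_t at t = 3.0000: 19.646180
  t * PV_t at t = 4.0000: 24.504123
  t * PV_t at t = 5.0000: 386.816716
Macaulay duration D = (sum_t t * PV_t) / P = 452.451827 / 104.522319 = 4.328758

Answer: Macaulay duration = 4.3288 years


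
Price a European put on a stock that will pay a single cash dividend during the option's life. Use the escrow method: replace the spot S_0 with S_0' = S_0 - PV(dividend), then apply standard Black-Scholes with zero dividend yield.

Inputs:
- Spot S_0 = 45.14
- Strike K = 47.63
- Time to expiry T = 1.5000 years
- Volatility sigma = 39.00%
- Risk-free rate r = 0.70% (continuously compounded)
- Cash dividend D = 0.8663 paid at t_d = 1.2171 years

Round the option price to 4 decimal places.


Answer: Price = 10.1254

Derivation:
PV(D) = D * exp(-r * t_d) = 0.8663 * 0.99151649 = 0.85895074
S_0' = S_0 - PV(D) = 45.1400 - 0.85895074 = 44.28104926
d1 = (ln(S_0'/K) + (r + sigma^2/2)*T) / (sigma*sqrt(T)) = 0.10817321
d2 = d1 - sigma*sqrt(T) = -0.36947729
exp(-rT) = 0.98955493
N(-d1) = 0.45692915; N(-d2) = 0.64411400
P = K * exp(-rT) * N(-d2) - S_0' * N(-d1) = 47.6300 * 0.98955493 * 0.64411400 - 44.28104926 * 0.45692915 = 10.1254


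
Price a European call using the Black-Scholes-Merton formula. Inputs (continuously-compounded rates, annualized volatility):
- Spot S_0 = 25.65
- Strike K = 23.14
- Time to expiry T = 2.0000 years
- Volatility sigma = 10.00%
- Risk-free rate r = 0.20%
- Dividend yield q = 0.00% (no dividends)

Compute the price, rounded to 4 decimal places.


d1 = (ln(S/K) + (r - q + 0.5*sigma^2) * T) / (sigma * sqrt(T)) = 0.82717952
d2 = d1 - sigma * sqrt(T) = 0.68575817
exp(-rT) = 0.99600799; exp(-qT) = 1.00000000
C = S_0 * exp(-qT) * N(d1) - K * exp(-rT) * N(d2)
N(d1) = 0.79593234; N(d2) = 0.75356719
C = 25.6500 * 1.00000000 * 0.79593234 - 23.1400 * 0.99600799 * 0.75356719 = 3.0477

Answer: Price = 3.0477


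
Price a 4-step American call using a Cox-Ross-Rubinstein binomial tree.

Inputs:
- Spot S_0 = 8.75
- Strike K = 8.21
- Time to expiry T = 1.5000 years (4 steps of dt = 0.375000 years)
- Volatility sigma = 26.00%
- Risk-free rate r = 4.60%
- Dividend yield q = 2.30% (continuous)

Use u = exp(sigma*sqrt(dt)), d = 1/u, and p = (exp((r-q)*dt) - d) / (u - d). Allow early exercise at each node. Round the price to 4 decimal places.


dt = T/N = 0.375000
u = exp(sigma*sqrt(dt)) = 1.172592; d = 1/u = 0.852811
p = (exp((r-q)*dt) - d) / (u - d) = 0.487368
Discount per step: exp(-r*dt) = 0.982898
Stock lattice S(k, i) with i counting down-moves:
  k=0: S(0,0) = 8.7500
  k=1: S(1,0) = 10.2602; S(1,1) = 7.4621
  k=2: S(2,0) = 12.0310; S(2,1) = 8.7500; S(2,2) = 6.3638
  k=3: S(3,0) = 14.1075; S(3,1) = 10.2602; S(3,2) = 7.4621; S(3,3) = 5.4271
  k=4: S(4,0) = 16.5423; S(4,1) = 12.0310; S(4,2) = 8.7500; S(4,3) = 6.3638; S(4,4) = 4.6283
Terminal payoffs V(N, i) = max(S_T - K, 0):
  V(4,0) = 8.332305; V(4,1) = 3.821009; V(4,2) = 0.540000; V(4,3) = 0.000000; V(4,4) = 0.000000
Backward induction: V(k, i) = exp(-r*dt) * [p * V(k+1, i) + (1-p) * V(k+1, i+1)]; then take max(V_cont, immediate exercise) for American.
  V(3,0) = exp(-r*dt) * [p*8.332305 + (1-p)*3.821009] = 5.916721; exercise = 5.897467; V(3,0) = max -> 5.916721
  V(3,1) = exp(-r*dt) * [p*3.821009 + (1-p)*0.540000] = 2.102476; exercise = 2.050182; V(3,1) = max -> 2.102476
  V(3,2) = exp(-r*dt) * [p*0.540000 + (1-p)*0.000000] = 0.258678; exercise = 0.000000; V(3,2) = max -> 0.258678
  V(3,3) = exp(-r*dt) * [p*0.000000 + (1-p)*0.000000] = 0.000000; exercise = 0.000000; V(3,3) = max -> 0.000000
  V(2,0) = exp(-r*dt) * [p*5.916721 + (1-p)*2.102476] = 3.893668; exercise = 3.821009; V(2,0) = max -> 3.893668
  V(2,1) = exp(-r*dt) * [p*2.102476 + (1-p)*0.258678] = 1.137494; exercise = 0.540000; V(2,1) = max -> 1.137494
  V(2,2) = exp(-r*dt) * [p*0.258678 + (1-p)*0.000000] = 0.123915; exercise = 0.000000; V(2,2) = max -> 0.123915
  V(1,0) = exp(-r*dt) * [p*3.893668 + (1-p)*1.137494] = 2.438339; exercise = 2.050182; V(1,0) = max -> 2.438339
  V(1,1) = exp(-r*dt) * [p*1.137494 + (1-p)*0.123915] = 0.607334; exercise = 0.000000; V(1,1) = max -> 0.607334
  V(0,0) = exp(-r*dt) * [p*2.438339 + (1-p)*0.607334] = 1.474059; exercise = 0.540000; V(0,0) = max -> 1.474059

Answer: Price = V(0,0) = 1.4741


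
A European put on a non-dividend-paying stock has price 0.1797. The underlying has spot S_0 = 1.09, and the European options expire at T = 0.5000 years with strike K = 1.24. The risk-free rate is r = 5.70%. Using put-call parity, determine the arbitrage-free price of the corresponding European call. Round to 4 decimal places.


Put-call parity: C - P = S_0 * exp(-qT) - K * exp(-rT).
S_0 * exp(-qT) = 1.0900 * 1.00000000 = 1.09000000
K * exp(-rT) = 1.2400 * 0.97190229 = 1.20515884
C = P + S*exp(-qT) - K*exp(-rT)
C = 0.1797 + 1.09000000 - 1.20515884 = 0.0645

Answer: Call price = 0.0645


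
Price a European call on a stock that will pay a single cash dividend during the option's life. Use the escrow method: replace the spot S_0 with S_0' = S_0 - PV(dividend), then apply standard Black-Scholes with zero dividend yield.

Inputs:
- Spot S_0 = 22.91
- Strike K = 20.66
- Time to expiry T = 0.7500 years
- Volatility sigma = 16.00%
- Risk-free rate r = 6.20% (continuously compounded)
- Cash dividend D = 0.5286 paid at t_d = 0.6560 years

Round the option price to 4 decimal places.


PV(D) = D * exp(-r * t_d) = 0.5286 * 0.96014401 = 0.50753212
S_0' = S_0 - PV(D) = 22.9100 - 0.50753212 = 22.40246788
d1 = (ln(S_0'/K) + (r + sigma^2/2)*T) / (sigma*sqrt(T)) = 0.98922951
d2 = d1 - sigma*sqrt(T) = 0.85066545
exp(-rT) = 0.95456456
N(d1) = 0.83872457; N(d2) = 0.80252239
C = S_0' * N(d1) - K * exp(-rT) * N(d2) = 22.40246788 * 0.83872457 - 20.6600 * 0.95456456 * 0.80252239 = 2.9627

Answer: Price = 2.9627


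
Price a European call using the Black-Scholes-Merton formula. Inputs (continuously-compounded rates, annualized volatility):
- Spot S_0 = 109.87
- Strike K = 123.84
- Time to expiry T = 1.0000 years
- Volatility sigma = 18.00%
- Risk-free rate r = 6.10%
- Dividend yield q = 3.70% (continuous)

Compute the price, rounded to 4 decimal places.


d1 = (ln(S/K) + (r - q + 0.5*sigma^2) * T) / (sigma * sqrt(T)) = -0.44162534
d2 = d1 - sigma * sqrt(T) = -0.62162534
exp(-rT) = 0.94082324; exp(-qT) = 0.96367614
C = S_0 * exp(-qT) * N(d1) - K * exp(-rT) * N(d2)
N(d1) = 0.32938017; N(d2) = 0.26709413
C = 109.8700 * 0.96367614 * 0.32938017 - 123.8400 * 0.94082324 * 0.26709413 = 3.7549

Answer: Price = 3.7549


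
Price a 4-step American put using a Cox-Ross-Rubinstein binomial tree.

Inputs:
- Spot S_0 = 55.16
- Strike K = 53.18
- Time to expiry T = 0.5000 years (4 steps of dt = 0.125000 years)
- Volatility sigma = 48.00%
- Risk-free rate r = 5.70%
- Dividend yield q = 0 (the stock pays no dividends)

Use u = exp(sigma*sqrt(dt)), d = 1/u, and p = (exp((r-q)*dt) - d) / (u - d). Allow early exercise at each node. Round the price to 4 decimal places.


Answer: Price = V(0,0) = 5.5557

Derivation:
dt = T/N = 0.125000
u = exp(sigma*sqrt(dt)) = 1.184956; d = 1/u = 0.843913
p = (exp((r-q)*dt) - d) / (u - d) = 0.478642
Discount per step: exp(-r*dt) = 0.992900
Stock lattice S(k, i) with i counting down-moves:
  k=0: S(0,0) = 55.1600
  k=1: S(1,0) = 65.3622; S(1,1) = 46.5503
  k=2: S(2,0) = 77.4513; S(2,1) = 55.1600; S(2,2) = 39.2844
  k=3: S(3,0) = 91.7764; S(3,1) = 65.3622; S(3,2) = 46.5503; S(3,3) = 33.1526
  k=4: S(4,0) = 108.7510; S(4,1) = 77.4513; S(4,2) = 55.1600; S(4,3) = 39.2844; S(4,4) = 27.9779
Terminal payoffs V(N, i) = max(K - S_T, 0):
  V(4,0) = 0.000000; V(4,1) = 0.000000; V(4,2) = 0.000000; V(4,3) = 13.895627; V(4,4) = 25.202082
Backward induction: V(k, i) = exp(-r*dt) * [p * V(k+1, i) + (1-p) * V(k+1, i+1)]; then take max(V_cont, immediate exercise) for American.
  V(3,0) = exp(-r*dt) * [p*0.000000 + (1-p)*0.000000] = 0.000000; exercise = 0.000000; V(3,0) = max -> 0.000000
  V(3,1) = exp(-r*dt) * [p*0.000000 + (1-p)*0.000000] = 0.000000; exercise = 0.000000; V(3,1) = max -> 0.000000
  V(3,2) = exp(-r*dt) * [p*0.000000 + (1-p)*13.895627] = 7.193169; exercise = 6.629748; V(3,2) = max -> 7.193169
  V(3,3) = exp(-r*dt) * [p*13.895627 + (1-p)*25.202082] = 19.649838; exercise = 20.027399; V(3,3) = max -> 20.027399
  V(2,0) = exp(-r*dt) * [p*0.000000 + (1-p)*0.000000] = 0.000000; exercise = 0.000000; V(2,0) = max -> 0.000000
  V(2,1) = exp(-r*dt) * [p*0.000000 + (1-p)*7.193169] = 3.723594; exercise = 0.000000; V(2,1) = max -> 3.723594
  V(2,2) = exp(-r*dt) * [p*7.193169 + (1-p)*20.027399] = 13.785829; exercise = 13.895627; V(2,2) = max -> 13.895627
  V(1,0) = exp(-r*dt) * [p*0.000000 + (1-p)*3.723594] = 1.927544; exercise = 0.000000; V(1,0) = max -> 1.927544
  V(1,1) = exp(-r*dt) * [p*3.723594 + (1-p)*13.895627] = 8.962782; exercise = 6.629748; V(1,1) = max -> 8.962782
  V(0,0) = exp(-r*dt) * [p*1.927544 + (1-p)*8.962782] = 5.555699; exercise = 0.000000; V(0,0) = max -> 5.555699


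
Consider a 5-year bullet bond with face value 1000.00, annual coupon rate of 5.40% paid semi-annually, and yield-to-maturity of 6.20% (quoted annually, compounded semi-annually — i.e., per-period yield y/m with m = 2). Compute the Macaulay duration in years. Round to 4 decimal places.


Answer: Macaulay duration = 4.4365 years

Derivation:
Coupon per period c = face * coupon_rate / m = 27.000000
Periods per year m = 2; per-period yield y/m = 0.031000
Number of cashflows N = 10
Cashflows (t years, CF_t, discount factor 1/(1+y/m)^(m*t), PV):
  t = 0.5000: CF_t = 27.000000, DF = 0.969932, PV = 26.188167
  t = 1.0000: CF_t = 27.000000, DF = 0.940768, PV = 25.400744
  t = 1.5000: CF_t = 27.000000, DF = 0.912481, PV = 24.636997
  t = 2.0000: CF_t = 27.000000, DF = 0.885045, PV = 23.896214
  t = 2.5000: CF_t = 27.000000, DF = 0.858434, PV = 23.177705
  t = 3.0000: CF_t = 27.000000, DF = 0.832622, PV = 22.480801
  t = 3.5000: CF_t = 27.000000, DF = 0.807587, PV = 21.804850
  t = 4.0000: CF_t = 27.000000, DF = 0.783305, PV = 21.149224
  t = 4.5000: CF_t = 27.000000, DF = 0.759752, PV = 20.513312
  t = 5.0000: CF_t = 1027.000000, DF = 0.736908, PV = 756.804648
Price P = sum_t PV_t = 966.052662
Macaulay numerator sum_t t * PV_t:
  t * PV_t at t = 0.5000: 13.094083
  t * PV_t at t = 1.0000: 25.400744
  t * PV_t at t = 1.5000: 36.955495
  t * PV_t at t = 2.0000: 47.792428
  t * PV_t at t = 2.5000: 57.944263
  t * PV_t at t = 3.0000: 67.442402
  t * PV_t at t = 3.5000: 76.316976
  t * PV_t at t = 4.0000: 84.596897
  t * PV_t at t = 4.5000: 92.309902
  t * PV_t at t = 5.0000: 3784.023241
Macaulay duration D = (sum_t t * PV_t) / P = 4285.876431 / 966.052662 = 4.436483


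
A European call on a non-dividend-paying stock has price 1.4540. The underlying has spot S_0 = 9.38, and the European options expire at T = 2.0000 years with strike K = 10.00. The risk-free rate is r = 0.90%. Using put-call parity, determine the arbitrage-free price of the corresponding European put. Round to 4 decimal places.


Answer: Put price = 1.8956

Derivation:
Put-call parity: C - P = S_0 * exp(-qT) - K * exp(-rT).
S_0 * exp(-qT) = 9.3800 * 1.00000000 = 9.38000000
K * exp(-rT) = 10.0000 * 0.98216103 = 9.82161032
P = C - S*exp(-qT) + K*exp(-rT)
P = 1.4540 - 9.38000000 + 9.82161032 = 1.8956


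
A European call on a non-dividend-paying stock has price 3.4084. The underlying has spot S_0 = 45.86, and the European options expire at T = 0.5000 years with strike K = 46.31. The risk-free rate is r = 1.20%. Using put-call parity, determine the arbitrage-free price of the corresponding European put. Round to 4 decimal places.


Answer: Put price = 3.5814

Derivation:
Put-call parity: C - P = S_0 * exp(-qT) - K * exp(-rT).
S_0 * exp(-qT) = 45.8600 * 1.00000000 = 45.86000000
K * exp(-rT) = 46.3100 * 0.99401796 = 46.03297192
P = C - S*exp(-qT) + K*exp(-rT)
P = 3.4084 - 45.86000000 + 46.03297192 = 3.5814


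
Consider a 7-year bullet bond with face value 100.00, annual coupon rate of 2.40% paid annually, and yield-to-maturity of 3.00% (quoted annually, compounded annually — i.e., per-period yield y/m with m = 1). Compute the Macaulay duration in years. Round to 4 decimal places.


Coupon per period c = face * coupon_rate / m = 2.400000
Periods per year m = 1; per-period yield y/m = 0.030000
Number of cashflows N = 7
Cashflows (t years, CF_t, discount factor 1/(1+y/m)^(m*t), PV):
  t = 1.0000: CF_t = 2.400000, DF = 0.970874, PV = 2.330097
  t = 2.0000: CF_t = 2.400000, DF = 0.942596, PV = 2.262230
  t = 3.0000: CF_t = 2.400000, DF = 0.915142, PV = 2.196340
  t = 4.0000: CF_t = 2.400000, DF = 0.888487, PV = 2.132369
  t = 5.0000: CF_t = 2.400000, DF = 0.862609, PV = 2.070261
  t = 6.0000: CF_t = 2.400000, DF = 0.837484, PV = 2.009962
  t = 7.0000: CF_t = 102.400000, DF = 0.813092, PV = 83.260571
Price P = sum_t PV_t = 96.261830
Macaulay numerator sum_t t * PV_t:
  t * PV_t at t = 1.0000: 2.330097
  t * PV_t at t = 2.0000: 4.524460
  t * PV_t at t = 3.0000: 6.589020
  t * PV_t at t = 4.0000: 8.529476
  t * PV_t at t = 5.0000: 10.351305
  t * PV_t at t = 6.0000: 12.059773
  t * PV_t at t = 7.0000: 582.823995
Macaulay duration D = (sum_t t * PV_t) / P = 627.208127 / 96.261830 = 6.515647

Answer: Macaulay duration = 6.5156 years


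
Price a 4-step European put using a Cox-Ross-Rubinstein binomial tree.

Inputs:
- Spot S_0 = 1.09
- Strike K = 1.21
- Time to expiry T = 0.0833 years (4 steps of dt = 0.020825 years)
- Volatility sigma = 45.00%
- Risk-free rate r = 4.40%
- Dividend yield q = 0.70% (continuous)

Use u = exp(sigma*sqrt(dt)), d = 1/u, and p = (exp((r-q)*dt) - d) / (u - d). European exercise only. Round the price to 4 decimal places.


Answer: Price = V(0,0) = 0.1353

Derivation:
dt = T/N = 0.020825
u = exp(sigma*sqrt(dt)) = 1.067094; d = 1/u = 0.937125
p = (exp((r-q)*dt) - d) / (u - d) = 0.489702
Discount per step: exp(-r*dt) = 0.999084
Stock lattice S(k, i) with i counting down-moves:
  k=0: S(0,0) = 1.0900
  k=1: S(1,0) = 1.1631; S(1,1) = 1.0215
  k=2: S(2,0) = 1.2412; S(2,1) = 1.0900; S(2,2) = 0.9572
  k=3: S(3,0) = 1.3244; S(3,1) = 1.1631; S(3,2) = 1.0215; S(3,3) = 0.8971
  k=4: S(4,0) = 1.4133; S(4,1) = 1.2412; S(4,2) = 1.0900; S(4,3) = 0.9572; S(4,4) = 0.8407
Terminal payoffs V(N, i) = max(K - S_T, 0):
  V(4,0) = 0.000000; V(4,1) = 0.000000; V(4,2) = 0.120000; V(4,3) = 0.252759; V(4,4) = 0.369348
Backward induction: V(k, i) = exp(-r*dt) * [p * V(k+1, i) + (1-p) * V(k+1, i+1)].
  V(3,0) = exp(-r*dt) * [p*0.000000 + (1-p)*0.000000] = 0.000000
  V(3,1) = exp(-r*dt) * [p*0.000000 + (1-p)*0.120000] = 0.061180
  V(3,2) = exp(-r*dt) * [p*0.120000 + (1-p)*0.252759] = 0.187575
  V(3,3) = exp(-r*dt) * [p*0.252759 + (1-p)*0.369348] = 0.311968
  V(2,0) = exp(-r*dt) * [p*0.000000 + (1-p)*0.061180] = 0.031191
  V(2,1) = exp(-r*dt) * [p*0.061180 + (1-p)*0.187575] = 0.125564
  V(2,2) = exp(-r*dt) * [p*0.187575 + (1-p)*0.311968] = 0.250823
  V(1,0) = exp(-r*dt) * [p*0.031191 + (1-p)*0.125564] = 0.079277
  V(1,1) = exp(-r*dt) * [p*0.125564 + (1-p)*0.250823] = 0.189310
  V(0,0) = exp(-r*dt) * [p*0.079277 + (1-p)*0.189310] = 0.135302


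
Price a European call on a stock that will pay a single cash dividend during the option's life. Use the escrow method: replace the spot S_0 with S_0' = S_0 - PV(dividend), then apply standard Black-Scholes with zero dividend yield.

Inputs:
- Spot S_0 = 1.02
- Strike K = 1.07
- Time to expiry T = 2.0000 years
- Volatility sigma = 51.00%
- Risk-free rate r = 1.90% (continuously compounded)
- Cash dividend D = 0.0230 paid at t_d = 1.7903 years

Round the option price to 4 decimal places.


PV(D) = D * exp(-r * t_d) = 0.0230 * 0.96655633 = 0.02223080
S_0' = S_0 - PV(D) = 1.0200 - 0.02223080 = 0.99776920
d1 = (ln(S_0'/K) + (r + sigma^2/2)*T) / (sigma*sqrt(T)) = 0.31640680
d2 = d1 - sigma*sqrt(T) = -0.40484211
exp(-rT) = 0.96271294
N(d1) = 0.62415312; N(d2) = 0.34279679
C = S_0' * N(d1) - K * exp(-rT) * N(d2) = 0.99776920 * 0.62415312 - 1.0700 * 0.96271294 * 0.34279679 = 0.2696

Answer: Price = 0.2696


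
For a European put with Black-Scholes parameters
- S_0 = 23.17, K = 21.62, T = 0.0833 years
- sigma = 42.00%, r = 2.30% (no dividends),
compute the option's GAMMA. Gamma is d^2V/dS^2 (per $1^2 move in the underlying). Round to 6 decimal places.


d1 = 0.6476071281; d2 = 0.5263878227
phi(d1) = 0.3234741649; exp(-qT) = 1.0000000000; exp(-rT) = 0.9980859342
Gamma = exp(-qT) * phi(d1) / (S * sigma * sqrt(T)) = 1.0000000000 * 0.3234741649 / (23.1700 * 0.4200 * 0.2886173938) = 0.115171

Answer: Gamma = 0.115171


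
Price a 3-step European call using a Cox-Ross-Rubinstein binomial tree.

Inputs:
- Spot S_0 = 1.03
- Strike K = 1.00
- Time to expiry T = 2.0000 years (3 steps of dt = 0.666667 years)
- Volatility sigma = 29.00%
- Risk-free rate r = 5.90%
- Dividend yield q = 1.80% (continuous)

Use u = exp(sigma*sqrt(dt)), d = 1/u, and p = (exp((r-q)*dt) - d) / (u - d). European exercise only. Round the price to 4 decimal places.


Answer: Price = V(0,0) = 0.2225

Derivation:
dt = T/N = 0.666667
u = exp(sigma*sqrt(dt)) = 1.267167; d = 1/u = 0.789162
p = (exp((r-q)*dt) - d) / (u - d) = 0.499050
Discount per step: exp(-r*dt) = 0.961430
Stock lattice S(k, i) with i counting down-moves:
  k=0: S(0,0) = 1.0300
  k=1: S(1,0) = 1.3052; S(1,1) = 0.8128
  k=2: S(2,0) = 1.6539; S(2,1) = 1.0300; S(2,2) = 0.6415
  k=3: S(3,0) = 2.0957; S(3,1) = 1.3052; S(3,2) = 0.8128; S(3,3) = 0.5062
Terminal payoffs V(N, i) = max(S_T - K, 0):
  V(3,0) = 1.095749; V(3,1) = 0.305182; V(3,2) = 0.000000; V(3,3) = 0.000000
Backward induction: V(k, i) = exp(-r*dt) * [p * V(k+1, i) + (1-p) * V(k+1, i+1)].
  V(2,0) = exp(-r*dt) * [p*1.095749 + (1-p)*0.305182] = 0.672726
  V(2,1) = exp(-r*dt) * [p*0.305182 + (1-p)*0.000000] = 0.146427
  V(2,2) = exp(-r*dt) * [p*0.000000 + (1-p)*0.000000] = 0.000000
  V(1,0) = exp(-r*dt) * [p*0.672726 + (1-p)*0.146427] = 0.393299
  V(1,1) = exp(-r*dt) * [p*0.146427 + (1-p)*0.000000] = 0.070256
  V(0,0) = exp(-r*dt) * [p*0.393299 + (1-p)*0.070256] = 0.222542


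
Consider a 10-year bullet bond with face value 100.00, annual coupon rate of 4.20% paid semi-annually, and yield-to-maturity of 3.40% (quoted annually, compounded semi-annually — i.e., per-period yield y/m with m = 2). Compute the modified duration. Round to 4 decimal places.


Answer: Modified duration = 8.1947

Derivation:
Coupon per period c = face * coupon_rate / m = 2.100000
Periods per year m = 2; per-period yield y/m = 0.017000
Number of cashflows N = 20
Cashflows (t years, CF_t, discount factor 1/(1+y/m)^(m*t), PV):
  t = 0.5000: CF_t = 2.100000, DF = 0.983284, PV = 2.064897
  t = 1.0000: CF_t = 2.100000, DF = 0.966848, PV = 2.030380
  t = 1.5000: CF_t = 2.100000, DF = 0.950686, PV = 1.996441
  t = 2.0000: CF_t = 2.100000, DF = 0.934795, PV = 1.963069
  t = 2.5000: CF_t = 2.100000, DF = 0.919169, PV = 1.930254
  t = 3.0000: CF_t = 2.100000, DF = 0.903804, PV = 1.897989
  t = 3.5000: CF_t = 2.100000, DF = 0.888696, PV = 1.866262
  t = 4.0000: CF_t = 2.100000, DF = 0.873841, PV = 1.835066
  t = 4.5000: CF_t = 2.100000, DF = 0.859234, PV = 1.804391
  t = 5.0000: CF_t = 2.100000, DF = 0.844871, PV = 1.774229
  t = 5.5000: CF_t = 2.100000, DF = 0.830748, PV = 1.744572
  t = 6.0000: CF_t = 2.100000, DF = 0.816862, PV = 1.715410
  t = 6.5000: CF_t = 2.100000, DF = 0.803207, PV = 1.686735
  t = 7.0000: CF_t = 2.100000, DF = 0.789781, PV = 1.658540
  t = 7.5000: CF_t = 2.100000, DF = 0.776579, PV = 1.630816
  t = 8.0000: CF_t = 2.100000, DF = 0.763598, PV = 1.603556
  t = 8.5000: CF_t = 2.100000, DF = 0.750834, PV = 1.576751
  t = 9.0000: CF_t = 2.100000, DF = 0.738283, PV = 1.550394
  t = 9.5000: CF_t = 2.100000, DF = 0.725942, PV = 1.524478
  t = 10.0000: CF_t = 102.100000, DF = 0.713807, PV = 72.879718
Price P = sum_t PV_t = 106.733948
First compute Macaulay numerator sum_t t * PV_t:
  t * PV_t at t = 0.5000: 1.032448
  t * PV_t at t = 1.0000: 2.030380
  t * PV_t at t = 1.5000: 2.994661
  t * PV_t at t = 2.0000: 3.926137
  t * PV_t at t = 2.5000: 4.825636
  t * PV_t at t = 3.0000: 5.693966
  t * PV_t at t = 3.5000: 6.531917
  t * PV_t at t = 4.0000: 7.340264
  t * PV_t at t = 4.5000: 8.119761
  t * PV_t at t = 5.0000: 8.871147
  t * PV_t at t = 5.5000: 9.595144
  t * PV_t at t = 6.0000: 10.292458
  t * PV_t at t = 6.5000: 10.963779
  t * PV_t at t = 7.0000: 11.609780
  t * PV_t at t = 7.5000: 12.231121
  t * PV_t at t = 8.0000: 12.828446
  t * PV_t at t = 8.5000: 13.402383
  t * PV_t at t = 9.0000: 13.953548
  t * PV_t at t = 9.5000: 14.482542
  t * PV_t at t = 10.0000: 728.797180
Macaulay duration D = 889.522698 / 106.733948 = 8.334019
Modified duration = D / (1 + y/m) = 8.334019 / (1 + 0.017000) = 8.194708
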